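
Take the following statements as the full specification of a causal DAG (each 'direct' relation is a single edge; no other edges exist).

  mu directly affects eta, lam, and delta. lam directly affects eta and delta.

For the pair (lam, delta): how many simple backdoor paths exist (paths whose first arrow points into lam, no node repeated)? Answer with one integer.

A backdoor path from lam to delta is any simple undirected path whose first edge points into lam (i.e. leaves lam via a parent).
Parents of lam: {mu}.
Enumerating:
  P1: lam <- mu -> delta
That exhausts the simple backdoor paths. Count: 1.

1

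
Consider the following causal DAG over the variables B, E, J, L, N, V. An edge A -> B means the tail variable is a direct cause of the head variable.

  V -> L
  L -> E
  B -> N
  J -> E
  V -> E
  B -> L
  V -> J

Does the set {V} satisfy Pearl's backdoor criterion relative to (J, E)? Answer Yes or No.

Yes

Backdoor paths from J to E (paths whose first edge points into J):
  P1: J <- V -> L -> E
  P2: J <- V -> E
Condition 1 (no descendant of J in the set): holds — descendants of J are {E}; none are in {V}.
Condition 2 (every backdoor path blocked by {V}):
  P1: blocked at fork node V ∈ conditioning set.
  P2: blocked at fork node V ∈ conditioning set.
{V} satisfies the backdoor criterion.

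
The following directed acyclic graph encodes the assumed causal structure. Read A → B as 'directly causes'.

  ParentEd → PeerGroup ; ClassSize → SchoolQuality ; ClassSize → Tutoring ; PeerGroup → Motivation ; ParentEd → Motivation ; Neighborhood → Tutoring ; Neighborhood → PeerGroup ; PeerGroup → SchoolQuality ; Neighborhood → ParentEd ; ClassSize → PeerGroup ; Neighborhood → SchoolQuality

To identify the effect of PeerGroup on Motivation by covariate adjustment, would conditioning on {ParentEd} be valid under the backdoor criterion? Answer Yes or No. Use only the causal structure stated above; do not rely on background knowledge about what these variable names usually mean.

Yes

Backdoor paths from PeerGroup to Motivation (paths whose first edge points into PeerGroup):
  P1: PeerGroup <- ClassSize -> Tutoring <- Neighborhood -> ParentEd -> Motivation
  P2: PeerGroup <- ClassSize -> SchoolQuality <- Neighborhood -> ParentEd -> Motivation
  P3: PeerGroup <- Neighborhood -> ParentEd -> Motivation
  P4: PeerGroup <- ParentEd -> Motivation
Condition 1 (no descendant of PeerGroup in the set): holds — descendants of PeerGroup are {Motivation, SchoolQuality}; none are in {ParentEd}.
Condition 2 (every backdoor path blocked by {ParentEd}):
  P1: blocked at collider Tutoring (neither it nor any descendant is in the conditioning set).
  P2: blocked at collider SchoolQuality (neither it nor any descendant is in the conditioning set).
  P3: blocked at chain node ParentEd ∈ conditioning set.
  P4: blocked at fork node ParentEd ∈ conditioning set.
{ParentEd} satisfies the backdoor criterion.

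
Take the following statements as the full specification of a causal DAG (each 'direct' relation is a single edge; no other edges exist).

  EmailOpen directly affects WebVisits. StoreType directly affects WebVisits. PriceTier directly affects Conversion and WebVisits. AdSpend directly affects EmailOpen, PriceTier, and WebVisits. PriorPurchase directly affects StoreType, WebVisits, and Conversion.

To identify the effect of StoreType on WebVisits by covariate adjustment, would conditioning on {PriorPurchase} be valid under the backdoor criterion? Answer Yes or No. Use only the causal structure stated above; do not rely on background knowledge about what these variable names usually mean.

Backdoor paths from StoreType to WebVisits (paths whose first edge points into StoreType):
  P1: StoreType <- PriorPurchase -> Conversion <- PriceTier <- AdSpend -> EmailOpen -> WebVisits
  P2: StoreType <- PriorPurchase -> Conversion <- PriceTier <- AdSpend -> WebVisits
  P3: StoreType <- PriorPurchase -> Conversion <- PriceTier -> WebVisits
  P4: StoreType <- PriorPurchase -> WebVisits
Condition 1 (no descendant of StoreType in the set): holds — descendants of StoreType are {WebVisits}; none are in {PriorPurchase}.
Condition 2 (every backdoor path blocked by {PriorPurchase}):
  P1: blocked at fork node PriorPurchase ∈ conditioning set.
  P2: blocked at fork node PriorPurchase ∈ conditioning set.
  P3: blocked at fork node PriorPurchase ∈ conditioning set.
  P4: blocked at fork node PriorPurchase ∈ conditioning set.
{PriorPurchase} satisfies the backdoor criterion.

Yes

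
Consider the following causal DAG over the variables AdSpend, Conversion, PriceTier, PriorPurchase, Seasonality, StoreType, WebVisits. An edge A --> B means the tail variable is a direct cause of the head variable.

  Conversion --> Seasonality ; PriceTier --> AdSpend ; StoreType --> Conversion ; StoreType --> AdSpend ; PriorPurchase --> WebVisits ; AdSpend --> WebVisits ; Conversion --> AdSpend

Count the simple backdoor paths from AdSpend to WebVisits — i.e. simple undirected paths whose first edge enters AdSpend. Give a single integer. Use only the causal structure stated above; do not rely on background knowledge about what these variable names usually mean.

0

A backdoor path from AdSpend to WebVisits is any simple undirected path whose first edge points into AdSpend (i.e. leaves AdSpend via a parent).
Parents of AdSpend: {Conversion, PriceTier, StoreType}.
No simple path from any parent of AdSpend reaches WebVisits without revisiting AdSpend, so there are no backdoor paths.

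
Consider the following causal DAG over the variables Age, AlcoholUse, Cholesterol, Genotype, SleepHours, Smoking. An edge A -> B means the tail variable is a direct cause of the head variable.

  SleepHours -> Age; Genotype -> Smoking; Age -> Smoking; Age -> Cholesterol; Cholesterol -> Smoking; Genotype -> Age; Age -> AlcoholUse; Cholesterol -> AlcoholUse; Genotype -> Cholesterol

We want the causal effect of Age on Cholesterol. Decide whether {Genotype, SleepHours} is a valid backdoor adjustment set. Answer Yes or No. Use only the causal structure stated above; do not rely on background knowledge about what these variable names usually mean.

Backdoor paths from Age to Cholesterol (paths whose first edge points into Age):
  P1: Age <- Genotype -> Cholesterol
  P2: Age <- Genotype -> Smoking <- Cholesterol
Condition 1 (no descendant of Age in the set): holds — descendants of Age are {AlcoholUse, Cholesterol, Smoking}; none are in {Genotype, SleepHours}.
Condition 2 (every backdoor path blocked by {Genotype, SleepHours}):
  P1: blocked at fork node Genotype ∈ conditioning set.
  P2: blocked at fork node Genotype ∈ conditioning set.
{Genotype, SleepHours} satisfies the backdoor criterion.

Yes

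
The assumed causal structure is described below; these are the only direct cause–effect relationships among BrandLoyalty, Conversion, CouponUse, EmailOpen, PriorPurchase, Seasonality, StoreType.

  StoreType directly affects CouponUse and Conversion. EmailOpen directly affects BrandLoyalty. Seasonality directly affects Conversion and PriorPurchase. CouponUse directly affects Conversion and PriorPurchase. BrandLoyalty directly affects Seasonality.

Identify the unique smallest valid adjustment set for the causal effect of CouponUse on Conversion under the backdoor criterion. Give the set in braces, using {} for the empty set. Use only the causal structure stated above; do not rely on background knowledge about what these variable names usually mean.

Variables eligible for adjustment (non-descendants of CouponUse, excluding CouponUse and Conversion): {BrandLoyalty, EmailOpen, Seasonality, StoreType}.
Backdoor paths from CouponUse to Conversion:
  P1: CouponUse <- StoreType -> Conversion
The empty set is not sufficient: P1 (CouponUse <- StoreType -> Conversion) has no collider blocking it and no conditioned non-collider, so it is open.
Try {StoreType}:
  P1: blocked at fork node StoreType ∈ conditioning set.
{StoreType} contains no descendant of CouponUse and blocks every backdoor path.
No other singleton works — e.g. {EmailOpen} leaves P1 open — so {StoreType} is the unique smallest valid adjustment set.

{StoreType}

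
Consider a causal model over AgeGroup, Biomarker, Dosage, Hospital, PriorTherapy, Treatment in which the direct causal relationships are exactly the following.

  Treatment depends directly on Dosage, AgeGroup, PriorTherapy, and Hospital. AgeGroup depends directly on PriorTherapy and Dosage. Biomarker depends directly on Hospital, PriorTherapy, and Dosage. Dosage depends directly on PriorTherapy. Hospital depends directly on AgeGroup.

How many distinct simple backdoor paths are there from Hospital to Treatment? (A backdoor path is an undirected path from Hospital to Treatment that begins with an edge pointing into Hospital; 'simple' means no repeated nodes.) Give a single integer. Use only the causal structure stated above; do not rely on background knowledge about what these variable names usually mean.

A backdoor path from Hospital to Treatment is any simple undirected path whose first edge points into Hospital (i.e. leaves Hospital via a parent).
Parents of Hospital: {AgeGroup}.
Enumerating:
  P1: Hospital <- AgeGroup <- PriorTherapy -> Dosage -> Treatment
  P2: Hospital <- AgeGroup <- PriorTherapy -> Treatment
  P3: Hospital <- AgeGroup <- PriorTherapy -> Biomarker <- Dosage -> Treatment
  P4: Hospital <- AgeGroup <- Dosage <- PriorTherapy -> Treatment
  P5: Hospital <- AgeGroup <- Dosage -> Treatment
  P6: Hospital <- AgeGroup <- Dosage -> Biomarker <- PriorTherapy -> Treatment
  P7: Hospital <- AgeGroup -> Treatment
That exhausts the simple backdoor paths. Count: 7.

7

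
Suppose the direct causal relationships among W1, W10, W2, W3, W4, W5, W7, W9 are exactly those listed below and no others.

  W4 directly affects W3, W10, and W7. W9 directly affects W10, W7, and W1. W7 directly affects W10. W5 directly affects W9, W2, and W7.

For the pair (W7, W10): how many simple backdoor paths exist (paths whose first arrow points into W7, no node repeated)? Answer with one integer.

3

A backdoor path from W7 to W10 is any simple undirected path whose first edge points into W7 (i.e. leaves W7 via a parent).
Parents of W7: {W4, W5, W9}.
Enumerating:
  P1: W7 <- W4 -> W10
  P2: W7 <- W5 -> W9 -> W10
  P3: W7 <- W9 -> W10
That exhausts the simple backdoor paths. Count: 3.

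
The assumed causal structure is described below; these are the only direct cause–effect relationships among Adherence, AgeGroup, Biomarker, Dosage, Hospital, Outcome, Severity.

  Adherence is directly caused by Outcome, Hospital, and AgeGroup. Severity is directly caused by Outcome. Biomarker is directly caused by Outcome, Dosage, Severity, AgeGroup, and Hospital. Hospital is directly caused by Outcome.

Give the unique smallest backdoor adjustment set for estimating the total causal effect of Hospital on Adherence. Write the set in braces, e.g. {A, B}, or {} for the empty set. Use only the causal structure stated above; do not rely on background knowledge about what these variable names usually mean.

Variables eligible for adjustment (non-descendants of Hospital, excluding Hospital and Adherence): {AgeGroup, Dosage, Outcome, Severity}.
Backdoor paths from Hospital to Adherence:
  P1: Hospital <- Outcome -> Severity -> Biomarker <- AgeGroup -> Adherence
  P2: Hospital <- Outcome -> Adherence
  P3: Hospital <- Outcome -> Biomarker <- AgeGroup -> Adherence
The empty set is not sufficient: P2 (Hospital <- Outcome -> Adherence) has no collider blocking it and no conditioned non-collider, so it is open.
Try {Outcome}:
  P1: blocked at fork node Outcome ∈ conditioning set.
  P2: blocked at fork node Outcome ∈ conditioning set.
  P3: blocked at fork node Outcome ∈ conditioning set.
{Outcome} contains no descendant of Hospital and blocks every backdoor path.
No other singleton works — e.g. {Dosage} leaves P2 open — so {Outcome} is the unique smallest valid adjustment set.

{Outcome}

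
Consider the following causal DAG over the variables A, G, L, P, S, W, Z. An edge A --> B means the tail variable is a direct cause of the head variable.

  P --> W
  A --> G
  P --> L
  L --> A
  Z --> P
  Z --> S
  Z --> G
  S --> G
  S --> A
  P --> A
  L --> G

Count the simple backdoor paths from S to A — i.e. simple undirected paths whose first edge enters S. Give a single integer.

6

A backdoor path from S to A is any simple undirected path whose first edge points into S (i.e. leaves S via a parent).
Parents of S: {Z}.
Enumerating:
  P1: S <- Z -> P -> L -> A
  P2: S <- Z -> P -> L -> G <- A
  P3: S <- Z -> P -> A
  P4: S <- Z -> G <- L <- P -> A
  P5: S <- Z -> G <- L -> A
  P6: S <- Z -> G <- A
That exhausts the simple backdoor paths. Count: 6.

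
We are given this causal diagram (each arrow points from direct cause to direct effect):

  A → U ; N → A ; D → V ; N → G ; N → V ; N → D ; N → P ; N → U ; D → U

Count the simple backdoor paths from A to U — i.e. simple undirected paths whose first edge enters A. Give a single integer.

3

A backdoor path from A to U is any simple undirected path whose first edge points into A (i.e. leaves A via a parent).
Parents of A: {N}.
Enumerating:
  P1: A <- N -> D -> U
  P2: A <- N -> U
  P3: A <- N -> V <- D -> U
That exhausts the simple backdoor paths. Count: 3.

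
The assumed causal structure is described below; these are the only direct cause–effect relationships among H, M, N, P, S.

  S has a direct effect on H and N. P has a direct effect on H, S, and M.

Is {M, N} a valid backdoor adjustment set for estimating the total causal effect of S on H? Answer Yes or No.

No

Backdoor paths from S to H (paths whose first edge points into S):
  P1: S <- P -> H
Condition 1 (no descendant of S in the set): FAILS — N is a descendant of S.
Condition 2 (every backdoor path blocked by {M, N}):
  P1: open — no interior node is in the conditioning set.
{M, N} does not satisfy the backdoor criterion.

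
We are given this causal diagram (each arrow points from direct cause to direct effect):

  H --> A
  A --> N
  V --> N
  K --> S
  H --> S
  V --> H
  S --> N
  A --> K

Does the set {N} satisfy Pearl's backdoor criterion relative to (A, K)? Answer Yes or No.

No

Backdoor paths from A to K (paths whose first edge points into A):
  P1: A <- H <- V -> N <- S <- K
  P2: A <- H -> S <- K
Condition 1 (no descendant of A in the set): FAILS — N is a descendant of A.
Condition 2 (every backdoor path blocked by {N}):
  P1: open — collider(s) N are conditioned on (or have a conditioned descendant) and no non-collider on the path is in the set.
  P2: open — collider(s) S are conditioned on (or have a conditioned descendant) and no non-collider on the path is in the set.
{N} does not satisfy the backdoor criterion.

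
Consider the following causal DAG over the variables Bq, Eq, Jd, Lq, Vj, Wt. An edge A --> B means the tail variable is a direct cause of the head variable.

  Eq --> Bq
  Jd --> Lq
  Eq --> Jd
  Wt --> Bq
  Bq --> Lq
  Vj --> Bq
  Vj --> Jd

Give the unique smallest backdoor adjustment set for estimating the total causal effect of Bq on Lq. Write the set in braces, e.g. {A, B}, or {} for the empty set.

Variables eligible for adjustment (non-descendants of Bq, excluding Bq and Lq): {Eq, Jd, Vj, Wt}.
Backdoor paths from Bq to Lq:
  P1: Bq <- Eq -> Jd -> Lq
  P2: Bq <- Vj -> Jd -> Lq
The empty set is not sufficient: P1 (Bq <- Eq -> Jd -> Lq) has no collider blocking it and no conditioned non-collider, so it is open.
Try {Jd}:
  P1: blocked at chain node Jd ∈ conditioning set.
  P2: blocked at chain node Jd ∈ conditioning set.
{Jd} contains no descendant of Bq and blocks every backdoor path.
No other singleton works — e.g. {Wt} leaves P1 open — so {Jd} is the unique smallest valid adjustment set.

{Jd}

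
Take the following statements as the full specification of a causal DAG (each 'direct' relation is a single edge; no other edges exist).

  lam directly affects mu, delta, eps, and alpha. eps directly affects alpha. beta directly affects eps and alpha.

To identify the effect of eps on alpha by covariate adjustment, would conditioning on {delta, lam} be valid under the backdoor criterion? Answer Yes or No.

No

Backdoor paths from eps to alpha (paths whose first edge points into eps):
  P1: eps <- lam -> alpha
  P2: eps <- beta -> alpha
Condition 1 (no descendant of eps in the set): holds — descendants of eps are {alpha}; none are in {delta, lam}.
Condition 2 (every backdoor path blocked by {delta, lam}):
  P1: blocked at fork node lam ∈ conditioning set.
  P2: open — no interior node is in the conditioning set.
{delta, lam} does not satisfy the backdoor criterion.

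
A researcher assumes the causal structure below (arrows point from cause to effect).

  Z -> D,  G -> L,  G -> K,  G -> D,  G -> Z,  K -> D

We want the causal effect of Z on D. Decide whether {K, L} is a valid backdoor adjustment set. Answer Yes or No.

Backdoor paths from Z to D (paths whose first edge points into Z):
  P1: Z <- G -> K -> D
  P2: Z <- G -> D
Condition 1 (no descendant of Z in the set): holds — descendants of Z are {D}; none are in {K, L}.
Condition 2 (every backdoor path blocked by {K, L}):
  P1: blocked at chain node K ∈ conditioning set.
  P2: open — no interior node is in the conditioning set.
{K, L} does not satisfy the backdoor criterion.

No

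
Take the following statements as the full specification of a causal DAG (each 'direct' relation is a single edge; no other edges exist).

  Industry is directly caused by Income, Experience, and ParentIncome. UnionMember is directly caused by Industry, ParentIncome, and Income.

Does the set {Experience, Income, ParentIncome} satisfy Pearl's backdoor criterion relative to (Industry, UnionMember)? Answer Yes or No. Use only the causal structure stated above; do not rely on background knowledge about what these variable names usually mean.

Yes

Backdoor paths from Industry to UnionMember (paths whose first edge points into Industry):
  P1: Industry <- ParentIncome -> UnionMember
  P2: Industry <- Income -> UnionMember
Condition 1 (no descendant of Industry in the set): holds — descendants of Industry are {UnionMember}; none are in {Experience, Income, ParentIncome}.
Condition 2 (every backdoor path blocked by {Experience, Income, ParentIncome}):
  P1: blocked at fork node ParentIncome ∈ conditioning set.
  P2: blocked at fork node Income ∈ conditioning set.
{Experience, Income, ParentIncome} satisfies the backdoor criterion.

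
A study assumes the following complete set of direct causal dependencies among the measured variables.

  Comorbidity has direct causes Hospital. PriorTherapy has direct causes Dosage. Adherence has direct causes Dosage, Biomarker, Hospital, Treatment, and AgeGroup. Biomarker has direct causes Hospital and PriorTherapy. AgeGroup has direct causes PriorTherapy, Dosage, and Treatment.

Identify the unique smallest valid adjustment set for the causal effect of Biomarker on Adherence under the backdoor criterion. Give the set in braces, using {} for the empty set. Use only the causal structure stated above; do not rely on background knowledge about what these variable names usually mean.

Variables eligible for adjustment (non-descendants of Biomarker, excluding Biomarker and Adherence): {AgeGroup, Comorbidity, Dosage, Hospital, PriorTherapy, Treatment}.
Backdoor paths from Biomarker to Adherence:
  P1: Biomarker <- PriorTherapy <- Dosage -> AgeGroup <- Treatment -> Adherence
  P2: Biomarker <- PriorTherapy <- Dosage -> AgeGroup -> Adherence
  P3: Biomarker <- PriorTherapy <- Dosage -> Adherence
  P4: Biomarker <- PriorTherapy -> AgeGroup <- Dosage -> Adherence
  P5: Biomarker <- PriorTherapy -> AgeGroup <- Treatment -> Adherence
  P6: Biomarker <- PriorTherapy -> AgeGroup -> Adherence
  P7: Biomarker <- Hospital -> Adherence
The empty set is not sufficient: P2 (Biomarker <- PriorTherapy <- Dosage -> AgeGroup -> Adherence) has no collider blocking it and no conditioned non-collider, so it is open.
Try {Hospital, PriorTherapy}:
  P1: blocked at chain node PriorTherapy ∈ conditioning set.
  P2: blocked at chain node PriorTherapy ∈ conditioning set.
  P3: blocked at chain node PriorTherapy ∈ conditioning set.
  P4: blocked at fork node PriorTherapy ∈ conditioning set.
  P5: blocked at fork node PriorTherapy ∈ conditioning set.
  P6: blocked at fork node PriorTherapy ∈ conditioning set.
  P7: blocked at fork node Hospital ∈ conditioning set.
{Hospital, PriorTherapy} contains no descendant of Biomarker and blocks every backdoor path.
Every element of {Hospital, PriorTherapy} is needed (dropping Hospital leaves P7 open; dropping PriorTherapy leaves P2 open), so no proper subset is valid.
Among all size-2 subsets of the eligible variables, only {Hospital, PriorTherapy} blocks every backdoor path, so it is the unique smallest valid adjustment set.

{Hospital, PriorTherapy}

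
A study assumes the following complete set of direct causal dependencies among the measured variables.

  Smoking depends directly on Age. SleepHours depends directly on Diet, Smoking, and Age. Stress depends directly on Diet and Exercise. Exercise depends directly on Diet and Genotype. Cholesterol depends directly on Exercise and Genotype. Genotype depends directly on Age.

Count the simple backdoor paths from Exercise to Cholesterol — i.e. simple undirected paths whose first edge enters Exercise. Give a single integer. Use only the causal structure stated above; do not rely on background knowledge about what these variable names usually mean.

3

A backdoor path from Exercise to Cholesterol is any simple undirected path whose first edge points into Exercise (i.e. leaves Exercise via a parent).
Parents of Exercise: {Diet, Genotype}.
Enumerating:
  P1: Exercise <- Diet -> SleepHours <- Age -> Genotype -> Cholesterol
  P2: Exercise <- Diet -> SleepHours <- Smoking <- Age -> Genotype -> Cholesterol
  P3: Exercise <- Genotype -> Cholesterol
That exhausts the simple backdoor paths. Count: 3.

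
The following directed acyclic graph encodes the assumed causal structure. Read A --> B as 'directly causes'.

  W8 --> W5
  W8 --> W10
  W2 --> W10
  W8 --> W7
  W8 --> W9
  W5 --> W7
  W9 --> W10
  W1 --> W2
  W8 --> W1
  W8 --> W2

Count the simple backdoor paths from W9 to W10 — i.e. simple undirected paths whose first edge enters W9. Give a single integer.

3

A backdoor path from W9 to W10 is any simple undirected path whose first edge points into W9 (i.e. leaves W9 via a parent).
Parents of W9: {W8}.
Enumerating:
  P1: W9 <- W8 -> W1 -> W2 -> W10
  P2: W9 <- W8 -> W2 -> W10
  P3: W9 <- W8 -> W10
That exhausts the simple backdoor paths. Count: 3.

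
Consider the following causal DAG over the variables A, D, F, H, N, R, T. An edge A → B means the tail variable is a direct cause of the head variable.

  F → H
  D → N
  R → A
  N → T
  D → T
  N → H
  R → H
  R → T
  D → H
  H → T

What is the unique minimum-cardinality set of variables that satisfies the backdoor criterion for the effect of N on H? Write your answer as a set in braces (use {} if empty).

{D}

Variables eligible for adjustment (non-descendants of N, excluding N and H): {A, D, F, R}.
Backdoor paths from N to H:
  P1: N <- D -> H
  P2: N <- D -> T <- R -> H
  P3: N <- D -> T <- H
The empty set is not sufficient: P1 (N <- D -> H) has no collider blocking it and no conditioned non-collider, so it is open.
Try {D}:
  P1: blocked at fork node D ∈ conditioning set.
  P2: blocked at fork node D ∈ conditioning set.
  P3: blocked at fork node D ∈ conditioning set.
{D} contains no descendant of N and blocks every backdoor path.
No other singleton works — e.g. {R} leaves P1 open — so {D} is the unique smallest valid adjustment set.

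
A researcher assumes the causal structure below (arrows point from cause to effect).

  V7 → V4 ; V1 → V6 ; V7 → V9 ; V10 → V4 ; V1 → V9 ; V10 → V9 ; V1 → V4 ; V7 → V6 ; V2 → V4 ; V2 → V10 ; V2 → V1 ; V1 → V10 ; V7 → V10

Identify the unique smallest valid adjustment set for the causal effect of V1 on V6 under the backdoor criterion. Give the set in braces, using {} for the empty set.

Variables eligible for adjustment (non-descendants of V1, excluding V1 and V6): {V2, V7}.
Backdoor paths from V1 to V6:
  P1: V1 <- V2 -> V10 <- V7 -> V6
  P2: V1 <- V2 -> V10 -> V9 <- V7 -> V6
  P3: V1 <- V2 -> V10 -> V4 <- V7 -> V6
  P4: V1 <- V2 -> V4 <- V7 -> V6
  P5: V1 <- V2 -> V4 <- V10 <- V7 -> V6
  P6: V1 <- V2 -> V4 <- V10 -> V9 <- V7 -> V6
Each backdoor path contains an unconditioned collider, so every path is already blocked with the empty conditioning set:
  P1: blocked at collider V10 (neither it nor any descendant is in the conditioning set).
  P2: blocked at collider V9 (neither it nor any descendant is in the conditioning set).
  P3: blocked at collider V4 (neither it nor any descendant is in the conditioning set).
  P4: blocked at collider V4 (neither it nor any descendant is in the conditioning set).
  P5: blocked at collider V4 (neither it nor any descendant is in the conditioning set).
  P6: blocked at collider V4 (neither it nor any descendant is in the conditioning set).
The empty set is therefore the unique smallest valid set.

{}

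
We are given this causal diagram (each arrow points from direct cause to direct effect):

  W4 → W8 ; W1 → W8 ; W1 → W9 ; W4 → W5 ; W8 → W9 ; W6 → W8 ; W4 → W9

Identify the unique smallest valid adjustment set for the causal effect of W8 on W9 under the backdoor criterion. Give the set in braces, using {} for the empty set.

Variables eligible for adjustment (non-descendants of W8, excluding W8 and W9): {W1, W4, W5, W6}.
Backdoor paths from W8 to W9:
  P1: W8 <- W4 -> W9
  P2: W8 <- W1 -> W9
The empty set is not sufficient: P1 (W8 <- W4 -> W9) has no collider blocking it and no conditioned non-collider, so it is open.
Try {W1, W4}:
  P1: blocked at fork node W4 ∈ conditioning set.
  P2: blocked at fork node W1 ∈ conditioning set.
{W1, W4} contains no descendant of W8 and blocks every backdoor path.
Every element of {W1, W4} is needed (dropping W1 leaves P2 open; dropping W4 leaves P1 open), so no proper subset is valid.
Among all size-2 subsets of the eligible variables, only {W1, W4} blocks every backdoor path, so it is the unique smallest valid adjustment set.

{W1, W4}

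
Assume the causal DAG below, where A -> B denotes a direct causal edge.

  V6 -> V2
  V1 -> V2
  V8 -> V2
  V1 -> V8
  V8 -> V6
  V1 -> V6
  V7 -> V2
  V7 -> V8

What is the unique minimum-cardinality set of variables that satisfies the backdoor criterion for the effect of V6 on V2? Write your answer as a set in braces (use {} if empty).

{V1, V8}

Variables eligible for adjustment (non-descendants of V6, excluding V6 and V2): {V1, V7, V8}.
Backdoor paths from V6 to V2:
  P1: V6 <- V1 -> V8 <- V7 -> V2
  P2: V6 <- V1 -> V8 -> V2
  P3: V6 <- V1 -> V2
  P4: V6 <- V8 <- V1 -> V2
  P5: V6 <- V8 <- V7 -> V2
  P6: V6 <- V8 -> V2
The empty set is not sufficient: P2 (V6 <- V1 -> V8 -> V2) has no collider blocking it and no conditioned non-collider, so it is open.
Try {V1, V8}:
  P1: blocked at fork node V1 ∈ conditioning set.
  P2: blocked at fork node V1 ∈ conditioning set.
  P3: blocked at fork node V1 ∈ conditioning set.
  P4: blocked at chain node V8 ∈ conditioning set.
  P5: blocked at chain node V8 ∈ conditioning set.
  P6: blocked at fork node V8 ∈ conditioning set.
{V1, V8} contains no descendant of V6 and blocks every backdoor path.
Every element of {V1, V8} is needed (dropping V1 leaves P1 open; dropping V8 leaves P5 open), so no proper subset is valid.
Among all size-2 subsets of the eligible variables, only {V1, V8} blocks every backdoor path, so it is the unique smallest valid adjustment set.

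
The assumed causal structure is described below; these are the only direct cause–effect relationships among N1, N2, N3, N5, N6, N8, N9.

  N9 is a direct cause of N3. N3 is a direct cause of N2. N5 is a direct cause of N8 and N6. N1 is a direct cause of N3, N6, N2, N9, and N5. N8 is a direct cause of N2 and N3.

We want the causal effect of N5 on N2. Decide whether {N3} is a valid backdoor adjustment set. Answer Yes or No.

No

Backdoor paths from N5 to N2 (paths whose first edge points into N5):
  P1: N5 <- N1 -> N9 -> N3 <- N8 -> N2
  P2: N5 <- N1 -> N9 -> N3 -> N2
  P3: N5 <- N1 -> N3 <- N8 -> N2
  P4: N5 <- N1 -> N3 -> N2
  P5: N5 <- N1 -> N2
Condition 1 (no descendant of N5 in the set): FAILS — N3 is a descendant of N5.
Condition 2 (every backdoor path blocked by {N3}):
  P1: open — collider(s) N3 are conditioned on (or have a conditioned descendant) and no non-collider on the path is in the set.
  P2: blocked at chain node N3 ∈ conditioning set.
  P3: open — collider(s) N3 are conditioned on (or have a conditioned descendant) and no non-collider on the path is in the set.
  P4: blocked at chain node N3 ∈ conditioning set.
  P5: open — no interior node is in the conditioning set.
{N3} does not satisfy the backdoor criterion.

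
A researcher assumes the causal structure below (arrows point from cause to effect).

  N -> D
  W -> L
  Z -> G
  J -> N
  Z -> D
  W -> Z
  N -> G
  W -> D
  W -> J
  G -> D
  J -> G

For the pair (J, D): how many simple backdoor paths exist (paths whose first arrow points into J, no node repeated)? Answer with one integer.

A backdoor path from J to D is any simple undirected path whose first edge points into J (i.e. leaves J via a parent).
Parents of J: {W}.
Enumerating:
  P1: J <- W -> Z -> G <- N -> D
  P2: J <- W -> Z -> G -> D
  P3: J <- W -> Z -> D
  P4: J <- W -> D
That exhausts the simple backdoor paths. Count: 4.

4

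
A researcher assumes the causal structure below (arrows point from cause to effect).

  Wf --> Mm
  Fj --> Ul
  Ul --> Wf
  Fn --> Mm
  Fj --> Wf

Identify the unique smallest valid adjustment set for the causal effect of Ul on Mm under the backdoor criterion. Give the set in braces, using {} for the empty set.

Variables eligible for adjustment (non-descendants of Ul, excluding Ul and Mm): {Fj, Fn}.
Backdoor paths from Ul to Mm:
  P1: Ul <- Fj -> Wf -> Mm
The empty set is not sufficient: P1 (Ul <- Fj -> Wf -> Mm) has no collider blocking it and no conditioned non-collider, so it is open.
Try {Fj}:
  P1: blocked at fork node Fj ∈ conditioning set.
{Fj} contains no descendant of Ul and blocks every backdoor path.
No other singleton works — e.g. {Fn} leaves P1 open — so {Fj} is the unique smallest valid adjustment set.

{Fj}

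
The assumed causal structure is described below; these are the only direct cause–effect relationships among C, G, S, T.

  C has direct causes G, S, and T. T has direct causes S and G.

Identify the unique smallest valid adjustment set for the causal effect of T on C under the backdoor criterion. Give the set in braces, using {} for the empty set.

{G, S}

Variables eligible for adjustment (non-descendants of T, excluding T and C): {G, S}.
Backdoor paths from T to C:
  P1: T <- S -> C
  P2: T <- G -> C
The empty set is not sufficient: P1 (T <- S -> C) has no collider blocking it and no conditioned non-collider, so it is open.
Try {G, S}:
  P1: blocked at fork node S ∈ conditioning set.
  P2: blocked at fork node G ∈ conditioning set.
{G, S} contains no descendant of T and blocks every backdoor path.
Every element of {G, S} is needed (dropping G leaves P2 open; dropping S leaves P1 open), so no proper subset is valid.
Among all size-2 subsets of the eligible variables, only {G, S} blocks every backdoor path, so it is the unique smallest valid adjustment set.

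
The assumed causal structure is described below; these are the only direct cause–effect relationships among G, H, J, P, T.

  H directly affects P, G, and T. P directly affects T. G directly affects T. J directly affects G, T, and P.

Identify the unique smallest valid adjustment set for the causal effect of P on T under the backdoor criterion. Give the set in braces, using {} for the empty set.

Variables eligible for adjustment (non-descendants of P, excluding P and T): {G, H, J}.
Backdoor paths from P to T:
  P1: P <- H -> G <- J -> T
  P2: P <- H -> G -> T
  P3: P <- H -> T
  P4: P <- J -> G <- H -> T
  P5: P <- J -> G -> T
  P6: P <- J -> T
The empty set is not sufficient: P2 (P <- H -> G -> T) has no collider blocking it and no conditioned non-collider, so it is open.
Try {H, J}:
  P1: blocked at fork node H ∈ conditioning set.
  P2: blocked at fork node H ∈ conditioning set.
  P3: blocked at fork node H ∈ conditioning set.
  P4: blocked at fork node J ∈ conditioning set.
  P5: blocked at fork node J ∈ conditioning set.
  P6: blocked at fork node J ∈ conditioning set.
{H, J} contains no descendant of P and blocks every backdoor path.
Every element of {H, J} is needed (dropping H leaves P2 open; dropping J leaves P5 open), so no proper subset is valid.
Among all size-2 subsets of the eligible variables, only {H, J} blocks every backdoor path, so it is the unique smallest valid adjustment set.

{H, J}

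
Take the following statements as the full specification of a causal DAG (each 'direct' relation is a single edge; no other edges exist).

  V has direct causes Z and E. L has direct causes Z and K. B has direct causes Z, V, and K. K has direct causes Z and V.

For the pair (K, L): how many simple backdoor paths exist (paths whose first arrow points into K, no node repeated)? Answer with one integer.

A backdoor path from K to L is any simple undirected path whose first edge points into K (i.e. leaves K via a parent).
Parents of K: {V, Z}.
Enumerating:
  P1: K <- Z -> L
  P2: K <- V <- Z -> L
  P3: K <- V -> B <- Z -> L
That exhausts the simple backdoor paths. Count: 3.

3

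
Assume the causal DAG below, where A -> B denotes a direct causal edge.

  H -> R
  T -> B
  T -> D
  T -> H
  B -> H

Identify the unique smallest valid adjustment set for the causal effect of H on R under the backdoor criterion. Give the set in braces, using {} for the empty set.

{}

Variables eligible for adjustment (non-descendants of H, excluding H and R): {B, D, T}.
Backdoor paths from H to R:
  (none)
With no backdoor paths the empty set already satisfies the criterion, and it is trivially minimal.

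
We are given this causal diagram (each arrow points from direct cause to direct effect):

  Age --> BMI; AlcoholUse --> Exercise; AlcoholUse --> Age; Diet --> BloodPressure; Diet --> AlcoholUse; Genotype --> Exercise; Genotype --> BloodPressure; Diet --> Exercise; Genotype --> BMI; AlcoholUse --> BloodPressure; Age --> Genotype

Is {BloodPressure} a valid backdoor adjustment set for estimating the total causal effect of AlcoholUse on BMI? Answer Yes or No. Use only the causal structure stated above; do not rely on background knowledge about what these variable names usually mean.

Backdoor paths from AlcoholUse to BMI (paths whose first edge points into AlcoholUse):
  P1: AlcoholUse <- Diet -> BloodPressure <- Genotype <- Age -> BMI
  P2: AlcoholUse <- Diet -> BloodPressure <- Genotype -> BMI
  P3: AlcoholUse <- Diet -> Exercise <- Genotype <- Age -> BMI
  P4: AlcoholUse <- Diet -> Exercise <- Genotype -> BMI
Condition 1 (no descendant of AlcoholUse in the set): FAILS — BloodPressure is a descendant of AlcoholUse.
Condition 2 (every backdoor path blocked by {BloodPressure}):
  P1: open — collider(s) BloodPressure are conditioned on (or have a conditioned descendant) and no non-collider on the path is in the set.
  P2: open — collider(s) BloodPressure are conditioned on (or have a conditioned descendant) and no non-collider on the path is in the set.
  P3: blocked at collider Exercise (neither it nor any descendant is in the conditioning set).
  P4: blocked at collider Exercise (neither it nor any descendant is in the conditioning set).
{BloodPressure} does not satisfy the backdoor criterion.

No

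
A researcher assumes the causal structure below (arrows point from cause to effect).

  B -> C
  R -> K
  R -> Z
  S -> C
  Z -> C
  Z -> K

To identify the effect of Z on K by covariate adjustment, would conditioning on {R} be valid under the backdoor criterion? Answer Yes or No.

Backdoor paths from Z to K (paths whose first edge points into Z):
  P1: Z <- R -> K
Condition 1 (no descendant of Z in the set): holds — descendants of Z are {C, K}; none are in {R}.
Condition 2 (every backdoor path blocked by {R}):
  P1: blocked at fork node R ∈ conditioning set.
{R} satisfies the backdoor criterion.

Yes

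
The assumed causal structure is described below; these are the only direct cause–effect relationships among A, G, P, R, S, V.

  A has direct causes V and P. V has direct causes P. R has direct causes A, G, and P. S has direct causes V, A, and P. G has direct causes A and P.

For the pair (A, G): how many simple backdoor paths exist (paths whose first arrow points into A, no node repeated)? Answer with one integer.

6

A backdoor path from A to G is any simple undirected path whose first edge points into A (i.e. leaves A via a parent).
Parents of A: {P, V}.
Enumerating:
  P1: A <- P -> G
  P2: A <- P -> R <- G
  P3: A <- V <- P -> G
  P4: A <- V <- P -> R <- G
  P5: A <- V -> S <- P -> G
  P6: A <- V -> S <- P -> R <- G
That exhausts the simple backdoor paths. Count: 6.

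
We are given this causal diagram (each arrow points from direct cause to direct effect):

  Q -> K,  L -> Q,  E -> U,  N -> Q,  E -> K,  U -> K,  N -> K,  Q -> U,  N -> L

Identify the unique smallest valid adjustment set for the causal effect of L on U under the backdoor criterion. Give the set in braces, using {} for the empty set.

{N}

Variables eligible for adjustment (non-descendants of L, excluding L and U): {E, N}.
Backdoor paths from L to U:
  P1: L <- N -> Q -> U
  P2: L <- N -> Q -> K <- E -> U
  P3: L <- N -> Q -> K <- U
  P4: L <- N -> K <- Q -> U
  P5: L <- N -> K <- E -> U
  P6: L <- N -> K <- U
The empty set is not sufficient: P1 (L <- N -> Q -> U) has no collider blocking it and no conditioned non-collider, so it is open.
Try {N}:
  P1: blocked at fork node N ∈ conditioning set.
  P2: blocked at fork node N ∈ conditioning set.
  P3: blocked at fork node N ∈ conditioning set.
  P4: blocked at fork node N ∈ conditioning set.
  P5: blocked at fork node N ∈ conditioning set.
  P6: blocked at fork node N ∈ conditioning set.
{N} contains no descendant of L and blocks every backdoor path.
No other singleton works — e.g. {E} leaves P1 open — so {N} is the unique smallest valid adjustment set.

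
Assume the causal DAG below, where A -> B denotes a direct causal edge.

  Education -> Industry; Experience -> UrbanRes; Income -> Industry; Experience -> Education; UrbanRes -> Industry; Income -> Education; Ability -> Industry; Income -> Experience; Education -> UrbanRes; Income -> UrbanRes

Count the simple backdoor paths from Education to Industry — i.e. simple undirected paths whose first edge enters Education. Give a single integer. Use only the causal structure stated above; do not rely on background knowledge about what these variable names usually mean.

7

A backdoor path from Education to Industry is any simple undirected path whose first edge points into Education (i.e. leaves Education via a parent).
Parents of Education: {Experience, Income}.
Enumerating:
  P1: Education <- Income -> Experience -> UrbanRes -> Industry
  P2: Education <- Income -> UrbanRes -> Industry
  P3: Education <- Income -> Industry
  P4: Education <- Experience <- Income -> UrbanRes -> Industry
  P5: Education <- Experience <- Income -> Industry
  P6: Education <- Experience -> UrbanRes <- Income -> Industry
  P7: Education <- Experience -> UrbanRes -> Industry
That exhausts the simple backdoor paths. Count: 7.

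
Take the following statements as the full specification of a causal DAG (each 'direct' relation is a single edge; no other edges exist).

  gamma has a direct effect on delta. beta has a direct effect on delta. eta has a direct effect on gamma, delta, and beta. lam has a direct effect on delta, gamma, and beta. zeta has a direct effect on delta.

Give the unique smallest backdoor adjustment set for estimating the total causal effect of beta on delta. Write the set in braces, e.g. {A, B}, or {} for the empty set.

{eta, lam}

Variables eligible for adjustment (non-descendants of beta, excluding beta and delta): {eta, gamma, lam, zeta}.
Backdoor paths from beta to delta:
  P1: beta <- eta -> gamma <- lam -> delta
  P2: beta <- eta -> gamma -> delta
  P3: beta <- eta -> delta
  P4: beta <- lam -> gamma <- eta -> delta
  P5: beta <- lam -> gamma -> delta
  P6: beta <- lam -> delta
The empty set is not sufficient: P2 (beta <- eta -> gamma -> delta) has no collider blocking it and no conditioned non-collider, so it is open.
Try {eta, lam}:
  P1: blocked at fork node eta ∈ conditioning set.
  P2: blocked at fork node eta ∈ conditioning set.
  P3: blocked at fork node eta ∈ conditioning set.
  P4: blocked at fork node lam ∈ conditioning set.
  P5: blocked at fork node lam ∈ conditioning set.
  P6: blocked at fork node lam ∈ conditioning set.
{eta, lam} contains no descendant of beta and blocks every backdoor path.
Every element of {eta, lam} is needed (dropping eta leaves P2 open; dropping lam leaves P5 open), so no proper subset is valid.
Among all size-2 subsets of the eligible variables, only {eta, lam} blocks every backdoor path, so it is the unique smallest valid adjustment set.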